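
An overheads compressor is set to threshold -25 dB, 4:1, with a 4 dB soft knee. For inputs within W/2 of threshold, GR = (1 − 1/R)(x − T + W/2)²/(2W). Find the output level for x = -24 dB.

x − T + W/2 = -24 − (-25) + 2 = 3.
GR = (1 − 1/4) × 3² / 8 = 0.75 × 9 / 8 = 0.84375 dB.
Output = -24 − 0.84375 = -24.84375 dB.

-24.84375 dB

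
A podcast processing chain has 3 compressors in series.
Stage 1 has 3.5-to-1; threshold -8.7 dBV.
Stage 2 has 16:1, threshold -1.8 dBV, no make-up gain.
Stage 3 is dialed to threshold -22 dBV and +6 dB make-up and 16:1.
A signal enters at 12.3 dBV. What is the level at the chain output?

Stage 1: overshoot 21 dB → 21/3.5 = 6 dB → -2.7 dBV.
Stage 2: -2.7 dBV is at or below the -1.8 dBV threshold — no compression; output -2.7 dBV.
Stage 3: 19.3 dB above -22 dBV, reduced 16:1 to 1.20625 dB above → -20.79375 dBV; +6 dB make-up → -14.79375 dBV.

-14.79375 dBV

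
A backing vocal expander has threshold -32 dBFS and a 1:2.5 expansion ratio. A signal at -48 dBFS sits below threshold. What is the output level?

Below threshold, a 1:2.5 expander applies gain = (2.5−1)×(T − x) of attenuation.
(2.5−1) × 16 = 24 dB, so output = -48 − 24 = -72 dBFS.

-72 dBFS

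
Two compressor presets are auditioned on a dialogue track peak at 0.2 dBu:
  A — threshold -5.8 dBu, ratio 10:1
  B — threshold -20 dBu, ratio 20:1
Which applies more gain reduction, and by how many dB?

B, by 13.79 dB

A: GR = 6 − 6/10 = 5.4 dB.
B: GR = 20.2 − 20.2/20 = 19.19 dB.
B applies 13.79 dB more gain reduction.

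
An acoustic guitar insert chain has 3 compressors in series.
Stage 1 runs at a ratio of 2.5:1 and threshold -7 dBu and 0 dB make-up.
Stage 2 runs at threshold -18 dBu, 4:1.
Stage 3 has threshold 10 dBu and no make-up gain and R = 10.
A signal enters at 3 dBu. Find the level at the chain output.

-14.25 dBu

Stage 1: 3 dBu is 10 dB over -7 dBu; at 2.5:1 that becomes 4 dB over, giving -3 dBu.
Stage 2: 15 dB above -18 dBu, reduced 4:1 to 3.75 dB above → -14.25 dBu.
Stage 3: -14.25 dBu ≤ 10 dBu, so stage 3 doesn't engage; output -14.25 dBu.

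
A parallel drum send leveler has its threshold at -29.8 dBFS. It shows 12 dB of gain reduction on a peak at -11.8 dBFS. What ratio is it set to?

Input overshoot = -11.8 − (-29.8) = 18 dB.
Output overshoot = 18 − 12 = 6 dB.
Ratio = input overshoot / output overshoot = 18 / 6 = 3.

3:1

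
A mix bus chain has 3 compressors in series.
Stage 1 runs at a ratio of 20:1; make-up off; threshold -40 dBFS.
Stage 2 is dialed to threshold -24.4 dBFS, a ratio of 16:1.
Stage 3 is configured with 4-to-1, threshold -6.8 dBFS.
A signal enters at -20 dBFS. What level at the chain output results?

-39 dBFS

Stage 1: 20 dB above -40 dBFS, reduced 20:1 to 1 dB above → -39 dBFS.
Stage 2: -39 dBFS is at or below the -24.4 dBFS threshold — no compression; output -39 dBFS.
Stage 3: -39 dBFS ≤ -6.8 dBFS, so stage 3 doesn't engage; output -39 dBFS.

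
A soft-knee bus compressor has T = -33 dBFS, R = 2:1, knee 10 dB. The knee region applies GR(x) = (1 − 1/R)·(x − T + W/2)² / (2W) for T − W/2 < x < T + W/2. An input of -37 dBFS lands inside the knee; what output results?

-37.025 dBFS

x − T + W/2 = -37 − (-33) + 5 = 1.
GR = (1 − 1/2) × 1² / 20 = 0.5 × 1 / 20 = 0.025 dB.
Output = -37 − 0.025 = -37.025 dBFS.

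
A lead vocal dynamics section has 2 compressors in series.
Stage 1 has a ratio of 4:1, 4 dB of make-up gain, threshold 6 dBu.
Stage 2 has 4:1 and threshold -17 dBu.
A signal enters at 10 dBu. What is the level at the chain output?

Stage 1: 10 dBu is 4 dB over 6 dBu; at 4:1 that becomes 1 dB over, giving 7 dBu; +4 dB make-up → 11 dBu.
Stage 2: 28 dB above -17 dBu, reduced 4:1 to 7 dB above → -10 dBu.

-10 dBu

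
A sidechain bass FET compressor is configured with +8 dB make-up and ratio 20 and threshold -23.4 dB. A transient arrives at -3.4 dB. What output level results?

-3.4 dB sits 20 dB over threshold.
The 20 dB excess becomes 1 dB after 20:1 reduction.
Output = -23.4 + 1 = -22.4 dB; make-up adds 8 dB, giving -14.4 dB.

-14.4 dB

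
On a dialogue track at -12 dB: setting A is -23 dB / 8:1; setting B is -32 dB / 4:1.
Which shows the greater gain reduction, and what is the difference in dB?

B, by 5.375 dB

A: overshoot 11 dB → output overshoot 1.375 dB → GR 9.625 dB.
B: overshoot 20 dB → output overshoot 5 dB → GR 15 dB.
Difference: 5.375 dB in favour of B.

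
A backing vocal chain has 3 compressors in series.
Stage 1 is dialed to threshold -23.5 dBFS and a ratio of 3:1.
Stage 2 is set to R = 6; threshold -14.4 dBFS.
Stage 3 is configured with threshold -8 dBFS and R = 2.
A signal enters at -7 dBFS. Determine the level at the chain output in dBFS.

Stage 1: overshoot 16.5 dB → 16.5/3 = 5.5 dB → -18 dBFS.
Stage 2: -18 dBFS ≤ -14.4 dBFS, so stage 2 doesn't engage; output -18 dBFS.
Stage 3: below threshold (-18 ≤ -8); passes unchanged; output -18 dBFS.

-18 dBFS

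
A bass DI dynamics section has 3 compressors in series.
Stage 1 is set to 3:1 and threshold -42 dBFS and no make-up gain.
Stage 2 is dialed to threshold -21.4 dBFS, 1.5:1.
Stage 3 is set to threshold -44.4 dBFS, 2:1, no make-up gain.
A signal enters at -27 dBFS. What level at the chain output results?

Stage 1: overshoot 15 dB → 15/3 = 5 dB → -37 dBFS.
Stage 2: -37 dBFS is at or below the -21.4 dBFS threshold — no compression; output -37 dBFS.
Stage 3: -37 dBFS is 7.4 dB over -44.4 dBFS; at 2:1 that becomes 3.7 dB over, giving -40.7 dBFS.

-40.7 dBFS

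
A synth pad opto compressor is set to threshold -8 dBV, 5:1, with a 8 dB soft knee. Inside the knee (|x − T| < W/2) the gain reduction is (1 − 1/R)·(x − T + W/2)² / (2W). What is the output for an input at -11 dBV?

-11.05 dBV

x − T + W/2 = -11 − (-8) + 4 = 1.
GR = (1 − 1/5) × 1² / 16 = 0.8 × 1 / 16 = 0.05 dB.
Output = -11 − 0.05 = -11.05 dBV.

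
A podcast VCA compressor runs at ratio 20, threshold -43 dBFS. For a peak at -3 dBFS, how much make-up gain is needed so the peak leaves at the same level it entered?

Without make-up, output = threshold + overshoot/20 = -43 + 2 = -41 dBFS.
Gap to target: 38 dB.

38 dB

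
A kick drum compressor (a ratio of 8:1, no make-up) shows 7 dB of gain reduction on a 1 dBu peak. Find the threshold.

Input is 8 dB above T (since output overshoot × R = input overshoot: (-6 − T)·8 = 1 − T gives T = -7 dBu).
Check: -7 + (1 − (-7))/8 = -7 + 1 = -6 dBu. ✓

-7 dBu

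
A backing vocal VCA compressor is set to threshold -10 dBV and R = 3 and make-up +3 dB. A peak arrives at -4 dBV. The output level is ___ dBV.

-5 dBV

The input is 6 dB above the -10 dBV threshold.
3:1 compression reduces that to 6/3 = 2 dB over.
So the level is -10 + 2 = -8 dBV; make-up adds 3 dB, giving -5 dBV.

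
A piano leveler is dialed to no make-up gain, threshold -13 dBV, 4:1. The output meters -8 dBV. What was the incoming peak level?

7 dBV

The compressed level sits -8 − (-13) = 5 dB over threshold.
Undo the ratio: input overshoot = 5 × 4 = 20 dB, giving input = 7 dBV.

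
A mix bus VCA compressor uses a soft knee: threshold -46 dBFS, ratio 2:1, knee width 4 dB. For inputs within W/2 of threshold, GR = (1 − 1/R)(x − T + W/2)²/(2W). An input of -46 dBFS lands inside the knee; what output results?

x − T + W/2 = -46 − (-46) + 2 = 2.
GR = (1 − 1/2) × 2² / 8 = 0.5 × 4 / 8 = 0.25 dB.
Output = -46 − 0.25 = -46.25 dBFS.

-46.25 dBFS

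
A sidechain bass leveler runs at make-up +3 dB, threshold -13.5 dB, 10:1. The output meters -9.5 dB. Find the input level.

-3.5 dB

Before make-up, the level was -9.5 − 3 = -12.5 dB.
Post-compression overshoot = -12.5 − (-13.5) = 1 dB.
Undo the ratio: input overshoot = 1 × 10 = 10 dB, giving input = -3.5 dB.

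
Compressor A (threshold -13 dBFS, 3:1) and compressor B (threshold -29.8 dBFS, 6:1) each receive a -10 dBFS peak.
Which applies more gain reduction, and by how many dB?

B, by 14.5 dB

A: 3 dB over, compressed to 1 dB over, so 2 dB of GR.
B: 19.8 dB over, compressed to 3.3 dB over, so 16.5 dB of GR.
B applies 14.5 dB more gain reduction.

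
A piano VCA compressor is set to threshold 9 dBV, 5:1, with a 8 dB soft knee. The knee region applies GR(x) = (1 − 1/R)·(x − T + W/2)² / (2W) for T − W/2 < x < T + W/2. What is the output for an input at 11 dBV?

9.2 dBV

x − T + W/2 = 11 − 9 + 4 = 6.
GR = (1 − 1/5) × 6² / 16 = 0.8 × 36 / 16 = 1.8 dB.
Output = 11 − 1.8 = 9.2 dBV.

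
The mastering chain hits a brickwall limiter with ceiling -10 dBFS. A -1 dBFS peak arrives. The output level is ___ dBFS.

At ∞:1, everything above -10 dBFS is held at the ceiling.

-10 dBFS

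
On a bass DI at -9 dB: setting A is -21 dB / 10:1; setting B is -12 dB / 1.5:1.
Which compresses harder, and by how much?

A, by 9.8 dB

A: GR = 12 − 12/10 = 10.8 dB.
B: GR = 3 − 3/1.5 = 1 dB.
A applies 9.8 dB more gain reduction.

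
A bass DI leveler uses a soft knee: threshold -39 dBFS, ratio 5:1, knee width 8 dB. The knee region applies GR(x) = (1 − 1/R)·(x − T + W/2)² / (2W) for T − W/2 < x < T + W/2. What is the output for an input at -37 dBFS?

x − T + W/2 = -37 − (-39) + 4 = 6.
GR = (1 − 1/5) × 6² / 16 = 0.8 × 36 / 16 = 1.8 dB.
Output = -37 − 1.8 = -38.8 dBFS.

-38.8 dBFS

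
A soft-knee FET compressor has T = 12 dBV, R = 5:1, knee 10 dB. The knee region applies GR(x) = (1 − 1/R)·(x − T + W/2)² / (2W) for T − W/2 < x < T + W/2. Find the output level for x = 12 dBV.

x − T + W/2 = 12 − 12 + 5 = 5.
GR = (1 − 1/5) × 5² / 20 = 0.8 × 25 / 20 = 1 dB.
Output = 12 − 1 = 11 dBV.

11 dBV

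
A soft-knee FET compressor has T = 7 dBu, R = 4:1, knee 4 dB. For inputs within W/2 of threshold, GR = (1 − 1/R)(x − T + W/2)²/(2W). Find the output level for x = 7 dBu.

6.625 dBu

x − T + W/2 = 7 − 7 + 2 = 2.
GR = (1 − 1/4) × 2² / 8 = 0.75 × 4 / 8 = 0.375 dB.
Output = 7 − 0.375 = 6.625 dBu.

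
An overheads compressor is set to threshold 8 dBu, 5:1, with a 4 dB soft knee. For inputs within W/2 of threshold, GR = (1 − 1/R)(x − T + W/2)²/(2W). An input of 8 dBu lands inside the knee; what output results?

x − T + W/2 = 8 − 8 + 2 = 2.
GR = (1 − 1/5) × 2² / 8 = 0.8 × 4 / 8 = 0.4 dB.
Output = 8 − 0.4 = 7.6 dBu.

7.6 dBu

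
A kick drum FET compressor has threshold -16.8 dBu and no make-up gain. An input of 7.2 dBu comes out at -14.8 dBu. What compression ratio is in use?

12:1

Input overshoot = 7.2 − (-16.8) = 24 dB; output overshoot = -14.8 − (-16.8) = 2 dB.
Ratio = 24 / 2 = 12.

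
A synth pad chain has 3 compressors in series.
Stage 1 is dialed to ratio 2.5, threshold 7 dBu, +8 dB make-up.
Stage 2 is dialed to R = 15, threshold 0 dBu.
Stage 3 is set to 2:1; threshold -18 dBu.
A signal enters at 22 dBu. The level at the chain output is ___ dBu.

-8.3 dBu

Stage 1: 22 dBu is 15 dB over 7 dBu; at 2.5:1 that becomes 6 dB over, giving 13 dBu; +8 dB make-up → 21 dBu.
Stage 2: 21 dBu is 21 dB over 0 dBu; at 15:1 that becomes 1.4 dB over, giving 1.4 dBu.
Stage 3: overshoot 19.4 dB → 19.4/2 = 9.7 dB → -8.3 dBu.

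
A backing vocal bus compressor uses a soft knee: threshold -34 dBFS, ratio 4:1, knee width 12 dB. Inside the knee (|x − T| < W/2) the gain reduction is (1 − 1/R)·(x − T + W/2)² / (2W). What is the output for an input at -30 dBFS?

x − T + W/2 = -30 − (-34) + 6 = 10.
GR = (1 − 1/4) × 10² / 24 = 0.75 × 100 / 24 = 3.125 dB.
Output = -30 − 3.125 = -33.125 dBFS.

-33.125 dBFS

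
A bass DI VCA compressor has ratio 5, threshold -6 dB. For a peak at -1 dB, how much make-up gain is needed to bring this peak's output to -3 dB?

2 dB

Without make-up, output = threshold + overshoot/5 = -6 + 1 = -5 dB.
Gap to target: 2 dB.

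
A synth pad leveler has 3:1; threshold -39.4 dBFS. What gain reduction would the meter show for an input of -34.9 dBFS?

-34.9 dBFS exceeds the threshold by 4.5 dB.
After 3:1 compression the overshoot becomes 4.5/3 = 1.5 dB.
So the signal is attenuated by 4.5 − 1.5 = 3 dB.

3 dB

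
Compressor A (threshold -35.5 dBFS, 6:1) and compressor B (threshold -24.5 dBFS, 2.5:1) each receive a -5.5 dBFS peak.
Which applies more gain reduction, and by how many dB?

A: 30 dB over, compressed to 5 dB over, so 25 dB of GR.
B: 19 dB over, compressed to 7.6 dB over, so 11.4 dB of GR.
A reduces 13.6 dB more.

A, by 13.6 dB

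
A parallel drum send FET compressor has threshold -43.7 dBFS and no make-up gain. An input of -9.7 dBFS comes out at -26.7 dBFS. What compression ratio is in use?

2:1

Input overshoot = -9.7 − (-43.7) = 34 dB; output overshoot = -26.7 − (-43.7) = 17 dB.
Ratio = 34 / 17 = 2.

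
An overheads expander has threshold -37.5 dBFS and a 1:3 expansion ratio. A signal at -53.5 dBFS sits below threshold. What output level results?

The input is 16 dB below the -37.5 dBFS threshold.
A 1:3 expander multiplies undershoot by 3: 16 × 3 = 48 dB below threshold.
Output = -37.5 − 48 = -85.5 dBFS.

-85.5 dBFS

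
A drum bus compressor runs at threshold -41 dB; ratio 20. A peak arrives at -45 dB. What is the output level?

-45 dB

-45 dB is 4 dB below the -41 dB threshold, so no gain reduction is applied.
Output = input = -45 dB.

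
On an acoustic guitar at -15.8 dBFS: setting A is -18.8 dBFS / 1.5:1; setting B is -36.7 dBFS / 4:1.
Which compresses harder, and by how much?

B, by 14.675 dB

A: 3 dB over, compressed to 2 dB over, so 1 dB of GR.
B: 20.9 dB over, compressed to 5.225 dB over, so 15.675 dB of GR.
B applies 14.675 dB more gain reduction.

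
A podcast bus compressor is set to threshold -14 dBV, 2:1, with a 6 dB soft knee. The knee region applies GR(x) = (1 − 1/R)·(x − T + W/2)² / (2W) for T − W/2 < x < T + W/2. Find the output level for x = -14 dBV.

-14.375 dBV

x − T + W/2 = -14 − (-14) + 3 = 3.
GR = (1 − 1/2) × 3² / 12 = 0.5 × 9 / 12 = 0.375 dB.
Output = -14 − 0.375 = -14.375 dBV.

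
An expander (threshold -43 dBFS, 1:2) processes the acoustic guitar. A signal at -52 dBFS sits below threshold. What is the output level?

-61 dBFS

The input is 9 dB below the -43 dBFS threshold.
A 1:2 expander multiplies undershoot by 2: 9 × 2 = 18 dB below threshold.
Output = -43 − 18 = -61 dBFS.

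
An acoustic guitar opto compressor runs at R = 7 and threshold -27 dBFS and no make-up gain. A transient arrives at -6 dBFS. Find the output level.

-24 dBFS

-6 dBFS sits 21 dB over threshold.
7:1 compression reduces that to 21/7 = 3 dB over.
Output = -27 + 3 = -24 dBFS.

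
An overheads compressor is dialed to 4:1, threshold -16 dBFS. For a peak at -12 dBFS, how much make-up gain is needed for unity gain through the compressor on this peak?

Without make-up, output = threshold + overshoot/4 = -16 + 1 = -15 dBFS.
Gap to target: 3 dB.

3 dB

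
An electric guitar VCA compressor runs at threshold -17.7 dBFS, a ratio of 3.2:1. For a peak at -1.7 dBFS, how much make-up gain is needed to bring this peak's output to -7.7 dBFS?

Without make-up, output = threshold + overshoot/3.2 = -17.7 + 5 = -12.7 dBFS.
Gap to target: 5 dB.

5 dB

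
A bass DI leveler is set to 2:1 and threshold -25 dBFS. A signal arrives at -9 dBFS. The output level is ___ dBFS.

The input is 16 dB above the -25 dBFS threshold.
The 16 dB excess becomes 8 dB after 2:1 reduction.
So the level is -25 + 8 = -17 dBFS.

-17 dBFS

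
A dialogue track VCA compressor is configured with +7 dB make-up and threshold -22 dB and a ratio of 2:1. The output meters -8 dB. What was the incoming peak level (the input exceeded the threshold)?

Remove make-up: -8 − 7 = -15 dB.
Post-compression overshoot = -15 − (-22) = 7 dB.
Input overshoot = R × output overshoot = 14 dB → input = -22 + 14 = -8 dB.

-8 dB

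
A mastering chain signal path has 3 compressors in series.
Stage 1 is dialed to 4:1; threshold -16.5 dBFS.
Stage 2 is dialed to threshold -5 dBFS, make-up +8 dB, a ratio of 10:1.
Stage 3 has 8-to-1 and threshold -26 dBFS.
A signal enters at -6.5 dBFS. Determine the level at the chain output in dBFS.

Stage 1: 10 dB above -16.5 dBFS, reduced 4:1 to 2.5 dB above → -14 dBFS.
Stage 2: below threshold (-14 ≤ -5); passes unchanged; make-up brings it to -6 dBFS.
Stage 3: overshoot 20 dB → 20/8 = 2.5 dB → -23.5 dBFS.

-23.5 dBFS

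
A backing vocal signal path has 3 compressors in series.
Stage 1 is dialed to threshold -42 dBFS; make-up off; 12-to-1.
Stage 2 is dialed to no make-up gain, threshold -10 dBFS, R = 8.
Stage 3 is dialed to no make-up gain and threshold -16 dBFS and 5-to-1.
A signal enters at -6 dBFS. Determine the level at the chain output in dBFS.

-39 dBFS

Stage 1: overshoot 36 dB → 36/12 = 3 dB → -39 dBFS.
Stage 2: below threshold (-39 ≤ -10); passes unchanged; output -39 dBFS.
Stage 3: -39 dBFS is at or below the -16 dBFS threshold — no compression; output -39 dBFS.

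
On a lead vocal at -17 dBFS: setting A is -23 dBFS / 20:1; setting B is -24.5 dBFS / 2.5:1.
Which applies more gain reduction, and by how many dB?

A, by 1.2 dB

A: overshoot 6 dB → output overshoot 0.3 dB → GR 5.7 dB.
B: overshoot 7.5 dB → output overshoot 3 dB → GR 4.5 dB.
A applies 1.2 dB more gain reduction.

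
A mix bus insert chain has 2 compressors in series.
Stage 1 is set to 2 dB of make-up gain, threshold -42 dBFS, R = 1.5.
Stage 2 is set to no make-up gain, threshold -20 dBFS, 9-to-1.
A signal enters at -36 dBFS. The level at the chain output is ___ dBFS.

Stage 1: 6 dB above -42 dBFS, reduced 1.5:1 to 4 dB above → -38 dBFS; +2 dB make-up → -36 dBFS.
Stage 2: -36 dBFS is at or below the -20 dBFS threshold — no compression; output -36 dBFS.

-36 dBFS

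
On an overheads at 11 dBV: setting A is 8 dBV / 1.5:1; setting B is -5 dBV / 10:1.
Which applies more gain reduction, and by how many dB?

A: overshoot 3 dB → output overshoot 2 dB → GR 1 dB.
B: overshoot 16 dB → output overshoot 1.6 dB → GR 14.4 dB.
Difference: 13.4 dB in favour of B.

B, by 13.4 dB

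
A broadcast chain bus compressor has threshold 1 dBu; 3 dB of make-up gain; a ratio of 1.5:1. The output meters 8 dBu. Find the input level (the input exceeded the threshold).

Stripping the +3 dB make-up gives 5 dBu at the gain stage.
The compressed level sits 5 − 1 = 4 dB over threshold.
Input overshoot = R × output overshoot = 6 dB → input = 1 + 6 = 7 dBu.

7 dBu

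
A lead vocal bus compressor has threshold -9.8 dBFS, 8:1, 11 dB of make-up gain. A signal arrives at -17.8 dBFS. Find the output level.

-6.8 dBFS

-17.8 dBFS is 8 dB below the -9.8 dBFS threshold, so no gain reduction is applied.
Make-up gain adds 11 dB: -17.8 + 11 = -6.8 dBFS.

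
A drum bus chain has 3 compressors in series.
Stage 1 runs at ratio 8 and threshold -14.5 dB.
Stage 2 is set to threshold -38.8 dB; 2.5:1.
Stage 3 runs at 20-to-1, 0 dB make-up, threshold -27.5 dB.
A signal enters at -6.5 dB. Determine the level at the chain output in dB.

-28.68 dB

Stage 1: overshoot 8 dB → 8/8 = 1 dB → -13.5 dB.
Stage 2: -13.5 dB is 25.3 dB over -38.8 dB; at 2.5:1 that becomes 10.12 dB over, giving -28.68 dB.
Stage 3: -28.68 dB is at or below the -27.5 dB threshold — no compression; output -28.68 dB.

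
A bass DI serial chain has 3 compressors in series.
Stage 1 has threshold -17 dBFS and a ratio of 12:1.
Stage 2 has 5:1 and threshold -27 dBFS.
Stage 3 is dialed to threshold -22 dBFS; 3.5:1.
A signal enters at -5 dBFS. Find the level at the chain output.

Stage 1: overshoot 12 dB → 12/12 = 1 dB → -16 dBFS.
Stage 2: 11 dB above -27 dBFS, reduced 5:1 to 2.2 dB above → -24.8 dBFS.
Stage 3: -24.8 dBFS is at or below the -22 dBFS threshold — no compression; output -24.8 dBFS.

-24.8 dBFS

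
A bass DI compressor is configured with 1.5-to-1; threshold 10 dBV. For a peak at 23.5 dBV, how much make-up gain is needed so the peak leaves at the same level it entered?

4.5 dB

The peak compresses to 10 + 13.5/1.5 = 19 dBV.
To reach 23.5 dBV requires 23.5 − 19 = 4.5 dB of make-up.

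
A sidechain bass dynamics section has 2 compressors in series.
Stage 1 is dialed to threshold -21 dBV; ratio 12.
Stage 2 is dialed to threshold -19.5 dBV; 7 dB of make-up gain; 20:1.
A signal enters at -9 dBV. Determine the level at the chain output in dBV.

Stage 1: 12 dB above -21 dBV, reduced 12:1 to 1 dB above → -20 dBV.
Stage 2: below threshold (-20 ≤ -19.5); passes unchanged; make-up brings it to -13 dBV.

-13 dBV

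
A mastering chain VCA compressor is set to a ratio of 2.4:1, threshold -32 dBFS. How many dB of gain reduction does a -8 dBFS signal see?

14 dB

Overshoot = -8 − (-32) = 24 dB.
A 2.4:1 ratio leaves 10 dB of that excess.
Gain reduction = 24 − 10 = 14 dB.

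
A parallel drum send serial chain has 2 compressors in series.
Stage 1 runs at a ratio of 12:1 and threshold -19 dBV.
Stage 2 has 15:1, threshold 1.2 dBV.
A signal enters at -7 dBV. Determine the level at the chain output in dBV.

-18 dBV

Stage 1: overshoot 12 dB → 12/12 = 1 dB → -18 dBV.
Stage 2: -18 dBV is at or below the 1.2 dBV threshold — no compression; output -18 dBV.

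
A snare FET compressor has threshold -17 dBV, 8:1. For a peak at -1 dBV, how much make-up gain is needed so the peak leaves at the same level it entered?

Overshoot 16 dB → 16/8 = 2 dB after compression, so the compressed level is -17 + 2 = -15 dBV.
Make-up = target − compressed = -1 − (-15) = 14 dB.

14 dB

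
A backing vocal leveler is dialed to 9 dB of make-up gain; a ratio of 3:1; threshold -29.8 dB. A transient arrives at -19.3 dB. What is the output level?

-19.3 dB sits 10.5 dB over threshold.
3:1 compression reduces that to 10.5/3 = 3.5 dB over.
So the level is -29.8 + 3.5 = -26.3 dB; make-up adds 9 dB, giving -17.3 dB.

-17.3 dB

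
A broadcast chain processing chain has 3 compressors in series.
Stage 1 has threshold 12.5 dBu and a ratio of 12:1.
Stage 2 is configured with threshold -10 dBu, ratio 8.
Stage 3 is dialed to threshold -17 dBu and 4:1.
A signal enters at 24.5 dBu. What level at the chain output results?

-14.515625 dBu

Stage 1: overshoot 12 dB → 12/12 = 1 dB → 13.5 dBu.
Stage 2: 23.5 dB above -10 dBu, reduced 8:1 to 2.9375 dB above → -7.0625 dBu.
Stage 3: 9.9375 dB above -17 dBu, reduced 4:1 to 2.484375 dB above → -14.515625 dBu.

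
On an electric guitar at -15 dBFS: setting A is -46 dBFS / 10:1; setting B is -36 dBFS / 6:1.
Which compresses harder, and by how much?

A: 31 dB over, compressed to 3.1 dB over, so 27.9 dB of GR.
B: 21 dB over, compressed to 3.5 dB over, so 17.5 dB of GR.
A applies 10.4 dB more gain reduction.

A, by 10.4 dB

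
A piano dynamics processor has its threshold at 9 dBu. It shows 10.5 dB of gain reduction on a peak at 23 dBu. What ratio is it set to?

4:1

Input overshoot = 23 − 9 = 14 dB.
Output overshoot = 14 − 10.5 = 3.5 dB.
Ratio = input overshoot / output overshoot = 14 / 3.5 = 4.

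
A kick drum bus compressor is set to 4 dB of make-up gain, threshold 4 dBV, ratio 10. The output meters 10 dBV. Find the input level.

Before make-up, the level was 10 − 4 = 6 dBV.
Post-compression overshoot = 6 − 4 = 2 dB.
Undo the ratio: input overshoot = 2 × 10 = 20 dB, giving input = 24 dBV.

24 dBV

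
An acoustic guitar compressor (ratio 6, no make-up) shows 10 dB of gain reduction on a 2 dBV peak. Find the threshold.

-10 dBV

Gain reduction = 2 − (-8) = 10 dB; output overshoot = GR / (R − 1) = 10 / 5 = 2 dB.
Threshold = output − output overshoot = -8 − 2 = -10 dBV.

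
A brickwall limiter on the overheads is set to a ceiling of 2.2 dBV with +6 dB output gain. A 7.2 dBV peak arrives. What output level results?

8.2 dBV

The limiter clamps the peak to its 2.2 dBV ceiling.
Output gain then adds 6 dB: 2.2 + 6 = 8.2 dBV.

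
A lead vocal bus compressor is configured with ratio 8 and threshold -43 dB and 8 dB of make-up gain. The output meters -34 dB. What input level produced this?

Before make-up, the level was -34 − 8 = -42 dB.
Post-compression overshoot = -42 − (-43) = 1 dB.
Before 8:1 compression the overshoot was 1 × 8 = 8 dB, so input = -43 + 8 = -35 dB.

-35 dB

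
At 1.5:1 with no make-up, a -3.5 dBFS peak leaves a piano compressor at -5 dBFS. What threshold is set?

Let T be the threshold. Output overshoot = (input overshoot)/R, so -5 − T = (-3.5 − T)/1.5.
1.5·(-5 − T) = -3.5 − T → 0.5·T = -7.5 − (-3.5) = -4.
T = -4/0.5 = -8 dBFS.

-8 dBFS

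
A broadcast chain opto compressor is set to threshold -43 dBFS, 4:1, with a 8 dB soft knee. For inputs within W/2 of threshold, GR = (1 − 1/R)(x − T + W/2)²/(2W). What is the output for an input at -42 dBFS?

x − T + W/2 = -42 − (-43) + 4 = 5.
GR = (1 − 1/4) × 5² / 16 = 0.75 × 25 / 16 = 1.171875 dB.
Output = -42 − 1.171875 = -43.171875 dBFS.

-43.171875 dBFS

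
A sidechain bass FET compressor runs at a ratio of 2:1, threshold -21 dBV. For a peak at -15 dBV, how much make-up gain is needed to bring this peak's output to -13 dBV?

5 dB

Overshoot 6 dB → 6/2 = 3 dB after compression, so the compressed level is -21 + 3 = -18 dBV.
Make-up = target − compressed = -13 − (-18) = 5 dB.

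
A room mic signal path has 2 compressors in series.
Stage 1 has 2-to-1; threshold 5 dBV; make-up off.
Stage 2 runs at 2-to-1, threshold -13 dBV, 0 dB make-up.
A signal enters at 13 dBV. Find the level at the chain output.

Stage 1: 8 dB above 5 dBV, reduced 2:1 to 4 dB above → 9 dBV.
Stage 2: 9 dBV is 22 dB over -13 dBV; at 2:1 that becomes 11 dB over, giving -2 dBV.

-2 dBV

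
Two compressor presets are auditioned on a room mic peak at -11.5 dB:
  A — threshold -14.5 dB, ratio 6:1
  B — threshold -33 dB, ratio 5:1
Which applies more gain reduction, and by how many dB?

A: overshoot 3 dB → output overshoot 0.5 dB → GR 2.5 dB.
B: overshoot 21.5 dB → output overshoot 4.3 dB → GR 17.2 dB.
B applies 14.7 dB more gain reduction.

B, by 14.7 dB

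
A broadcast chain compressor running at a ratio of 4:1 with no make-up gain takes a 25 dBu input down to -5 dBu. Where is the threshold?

-15 dBu

Input is 40 dB above T (since output overshoot × R = input overshoot: (-5 − T)·4 = 25 − T gives T = -15 dBu).
Check: -15 + (25 − (-15))/4 = -15 + 10 = -5 dBu. ✓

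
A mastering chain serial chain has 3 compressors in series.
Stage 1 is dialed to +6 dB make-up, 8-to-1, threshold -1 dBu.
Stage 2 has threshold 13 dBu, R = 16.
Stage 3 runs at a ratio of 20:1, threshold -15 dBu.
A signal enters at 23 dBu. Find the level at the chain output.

-13.85 dBu

Stage 1: overshoot 24 dB → 24/8 = 3 dB → 2 dBu; +6 dB make-up → 8 dBu.
Stage 2: 8 dBu is at or below the 13 dBu threshold — no compression; output 8 dBu.
Stage 3: 23 dB above -15 dBu, reduced 20:1 to 1.15 dB above → -13.85 dBu.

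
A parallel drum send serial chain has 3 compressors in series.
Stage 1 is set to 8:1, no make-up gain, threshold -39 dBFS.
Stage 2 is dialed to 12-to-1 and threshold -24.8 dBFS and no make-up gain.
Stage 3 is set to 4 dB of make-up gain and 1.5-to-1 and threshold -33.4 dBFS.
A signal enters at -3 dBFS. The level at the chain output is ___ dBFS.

Stage 1: overshoot 36 dB → 36/8 = 4.5 dB → -34.5 dBFS.
Stage 2: -34.5 dBFS ≤ -24.8 dBFS, so stage 2 doesn't engage; output -34.5 dBFS.
Stage 3: -34.5 dBFS ≤ -33.4 dBFS, so stage 3 doesn't engage; make-up brings it to -30.5 dBFS.

-30.5 dBFS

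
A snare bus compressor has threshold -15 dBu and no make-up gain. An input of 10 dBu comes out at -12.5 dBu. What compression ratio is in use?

Input overshoot = 10 − (-15) = 25 dB; output overshoot = -12.5 − (-15) = 2.5 dB.
Ratio = 25 / 2.5 = 10.

10:1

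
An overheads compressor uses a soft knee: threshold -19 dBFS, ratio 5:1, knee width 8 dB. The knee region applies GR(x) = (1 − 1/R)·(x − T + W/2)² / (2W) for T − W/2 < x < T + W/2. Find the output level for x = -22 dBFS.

-22.05 dBFS

x − T + W/2 = -22 − (-19) + 4 = 1.
GR = (1 − 1/5) × 1² / 16 = 0.8 × 1 / 16 = 0.05 dB.
Output = -22 − 0.05 = -22.05 dBFS.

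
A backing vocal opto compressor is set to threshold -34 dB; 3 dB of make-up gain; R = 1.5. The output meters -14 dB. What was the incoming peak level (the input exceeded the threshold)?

Remove make-up: -14 − 3 = -17 dB.
That's 17 dB above the -34 dB threshold.
Undo the ratio: input overshoot = 17 × 1.5 = 25.5 dB, giving input = -8.5 dB.

-8.5 dB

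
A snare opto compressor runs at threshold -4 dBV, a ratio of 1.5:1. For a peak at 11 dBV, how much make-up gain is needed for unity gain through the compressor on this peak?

5 dB

Overshoot 15 dB → 15/1.5 = 10 dB after compression, so the compressed level is -4 + 10 = 6 dBV.
Make-up = target − compressed = 11 − 6 = 5 dB.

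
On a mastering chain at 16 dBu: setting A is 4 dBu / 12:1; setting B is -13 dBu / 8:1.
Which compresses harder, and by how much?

A: 12 dB over, compressed to 1 dB over, so 11 dB of GR.
B: 29 dB over, compressed to 3.625 dB over, so 25.375 dB of GR.
B applies 14.375 dB more gain reduction.

B, by 14.375 dB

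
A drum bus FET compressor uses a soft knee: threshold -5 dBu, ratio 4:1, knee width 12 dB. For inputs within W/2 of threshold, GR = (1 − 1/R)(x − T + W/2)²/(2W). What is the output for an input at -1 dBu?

x − T + W/2 = -1 − (-5) + 6 = 10.
GR = (1 − 1/4) × 10² / 24 = 0.75 × 100 / 24 = 3.125 dB.
Output = -1 − 3.125 = -4.125 dBu.

-4.125 dBu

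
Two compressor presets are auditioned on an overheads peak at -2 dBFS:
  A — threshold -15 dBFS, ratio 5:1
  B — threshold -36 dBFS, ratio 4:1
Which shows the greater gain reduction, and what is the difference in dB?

A: GR = 13 − 13/5 = 10.4 dB.
B: GR = 34 − 34/4 = 25.5 dB.
B reduces 15.1 dB more.

B, by 15.1 dB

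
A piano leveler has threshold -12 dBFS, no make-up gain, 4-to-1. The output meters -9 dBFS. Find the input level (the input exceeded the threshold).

Post-compression overshoot = -9 − (-12) = 3 dB.
Input overshoot = R × output overshoot = 12 dB → input = -12 + 12 = 0 dBFS.

0 dBFS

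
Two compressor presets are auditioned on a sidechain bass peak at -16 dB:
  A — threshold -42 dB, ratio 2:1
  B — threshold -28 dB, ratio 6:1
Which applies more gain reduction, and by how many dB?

A, by 3 dB

A: 26 dB over, compressed to 13 dB over, so 13 dB of GR.
B: 12 dB over, compressed to 2 dB over, so 10 dB of GR.
Difference: 3 dB in favour of A.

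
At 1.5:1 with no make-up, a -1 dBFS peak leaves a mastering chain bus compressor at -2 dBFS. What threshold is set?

Input is 3 dB above T (since output overshoot × R = input overshoot: (-2 − T)·1.5 = -1 − T gives T = -4 dBFS).
Check: -4 + (-1 − (-4))/1.5 = -4 + 2 = -2 dBFS. ✓

-4 dBFS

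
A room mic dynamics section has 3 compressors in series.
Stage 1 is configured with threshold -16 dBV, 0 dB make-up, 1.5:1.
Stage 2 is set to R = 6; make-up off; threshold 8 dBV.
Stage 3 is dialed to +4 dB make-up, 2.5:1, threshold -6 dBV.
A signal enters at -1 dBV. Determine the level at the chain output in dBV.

-2 dBV

Stage 1: -1 dBV is 15 dB over -16 dBV; at 1.5:1 that becomes 10 dB over, giving -6 dBV.
Stage 2: below threshold (-6 ≤ 8); passes unchanged; output -6 dBV.
Stage 3: -6 dBV ≤ -6 dBV, so stage 3 doesn't engage; make-up brings it to -2 dBV.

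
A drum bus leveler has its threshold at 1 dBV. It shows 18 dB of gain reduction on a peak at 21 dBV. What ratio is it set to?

10:1

Input overshoot = 21 − 1 = 20 dB.
Output overshoot = 20 − 18 = 2 dB.
Ratio = input overshoot / output overshoot = 20 / 2 = 10.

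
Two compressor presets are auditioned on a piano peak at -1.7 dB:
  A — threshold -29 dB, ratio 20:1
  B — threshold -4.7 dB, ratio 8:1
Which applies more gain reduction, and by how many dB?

A: 27.3 dB over, compressed to 1.365 dB over, so 25.935 dB of GR.
B: 3 dB over, compressed to 0.375 dB over, so 2.625 dB of GR.
A reduces 23.31 dB more.

A, by 23.31 dB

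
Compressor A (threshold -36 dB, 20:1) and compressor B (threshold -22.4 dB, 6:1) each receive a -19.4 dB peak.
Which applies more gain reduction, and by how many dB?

A: 16.6 dB over, compressed to 0.83 dB over, so 15.77 dB of GR.
B: 3 dB over, compressed to 0.5 dB over, so 2.5 dB of GR.
A applies 13.27 dB more gain reduction.

A, by 13.27 dB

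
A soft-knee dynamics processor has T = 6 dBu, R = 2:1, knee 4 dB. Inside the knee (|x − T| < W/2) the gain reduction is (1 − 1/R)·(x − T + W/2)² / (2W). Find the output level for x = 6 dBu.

x − T + W/2 = 6 − 6 + 2 = 2.
GR = (1 − 1/2) × 2² / 8 = 0.5 × 4 / 8 = 0.25 dB.
Output = 6 − 0.25 = 5.75 dBu.

5.75 dBu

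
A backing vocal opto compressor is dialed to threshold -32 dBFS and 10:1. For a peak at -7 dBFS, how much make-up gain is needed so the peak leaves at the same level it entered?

Overshoot 25 dB → 25/10 = 2.5 dB after compression, so the compressed level is -32 + 2.5 = -29.5 dBFS.
Make-up = target − compressed = -7 − (-29.5) = 22.5 dB.

22.5 dB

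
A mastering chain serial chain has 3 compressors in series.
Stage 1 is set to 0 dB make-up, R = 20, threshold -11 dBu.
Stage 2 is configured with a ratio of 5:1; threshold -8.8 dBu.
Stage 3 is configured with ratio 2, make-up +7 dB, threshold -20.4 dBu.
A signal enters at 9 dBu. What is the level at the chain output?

-8.2 dBu

Stage 1: 9 dBu is 20 dB over -11 dBu; at 20:1 that becomes 1 dB over, giving -10 dBu.
Stage 2: -10 dBu ≤ -8.8 dBu, so stage 2 doesn't engage; output -10 dBu.
Stage 3: -10 dBu is 10.4 dB over -20.4 dBu; at 2:1 that becomes 5.2 dB over, giving -15.2 dBu; +7 dB make-up → -8.2 dBu.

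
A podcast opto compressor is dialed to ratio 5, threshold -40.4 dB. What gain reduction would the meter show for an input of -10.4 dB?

-10.4 dB exceeds the threshold by 30 dB.
After 5:1 compression the overshoot becomes 30/5 = 6 dB.
GR = overshoot in − overshoot out = 30 − 6 = 24 dB.

24 dB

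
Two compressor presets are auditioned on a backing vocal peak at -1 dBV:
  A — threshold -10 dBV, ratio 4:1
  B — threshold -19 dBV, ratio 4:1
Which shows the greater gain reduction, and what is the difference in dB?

B, by 6.75 dB

A: 9 dB over, compressed to 2.25 dB over, so 6.75 dB of GR.
B: 18 dB over, compressed to 4.5 dB over, so 13.5 dB of GR.
B reduces 6.75 dB more.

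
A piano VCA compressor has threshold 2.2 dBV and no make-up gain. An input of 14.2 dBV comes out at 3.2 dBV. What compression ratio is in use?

12:1

Input overshoot = 14.2 − 2.2 = 12 dB; output overshoot = 3.2 − 2.2 = 1 dB.
Ratio = 12 / 1 = 12.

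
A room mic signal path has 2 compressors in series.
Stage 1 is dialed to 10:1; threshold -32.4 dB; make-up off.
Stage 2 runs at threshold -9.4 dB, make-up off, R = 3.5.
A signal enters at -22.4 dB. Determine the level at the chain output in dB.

-31.4 dB

Stage 1: overshoot 10 dB → 10/10 = 1 dB → -31.4 dB.
Stage 2: below threshold (-31.4 ≤ -9.4); passes unchanged; output -31.4 dB.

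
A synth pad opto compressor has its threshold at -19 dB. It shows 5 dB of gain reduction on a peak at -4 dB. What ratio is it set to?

1.5:1

Input overshoot = -4 − (-19) = 15 dB.
Output overshoot = 15 − 5 = 10 dB.
Ratio = input overshoot / output overshoot = 15 / 10 = 1.5.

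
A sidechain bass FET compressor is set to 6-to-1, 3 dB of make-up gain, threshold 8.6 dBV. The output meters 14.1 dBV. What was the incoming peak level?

Stripping the +3 dB make-up gives 11.1 dBV at the gain stage.
That's 2.5 dB above the 8.6 dBV threshold.
Undo the ratio: input overshoot = 2.5 × 6 = 15 dB, giving input = 23.6 dBV.

23.6 dBV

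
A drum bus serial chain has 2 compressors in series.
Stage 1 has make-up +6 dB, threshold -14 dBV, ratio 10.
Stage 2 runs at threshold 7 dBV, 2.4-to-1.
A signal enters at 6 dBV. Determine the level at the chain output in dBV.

Stage 1: 20 dB above -14 dBV, reduced 10:1 to 2 dB above → -12 dBV; +6 dB make-up → -6 dBV.
Stage 2: below threshold (-6 ≤ 7); passes unchanged; output -6 dBV.

-6 dBV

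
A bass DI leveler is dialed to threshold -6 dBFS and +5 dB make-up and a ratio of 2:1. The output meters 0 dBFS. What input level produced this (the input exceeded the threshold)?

-4 dBFS

Remove make-up: 0 − 5 = -5 dBFS.
The compressed level sits -5 − (-6) = 1 dB over threshold.
Undo the ratio: input overshoot = 1 × 2 = 2 dB, giving input = -4 dBFS.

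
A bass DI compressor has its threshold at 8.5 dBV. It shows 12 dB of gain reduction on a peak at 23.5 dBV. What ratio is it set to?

Input overshoot = 23.5 − 8.5 = 15 dB.
Output overshoot = 15 − 12 = 3 dB.
Ratio = input overshoot / output overshoot = 15 / 3 = 5.

5:1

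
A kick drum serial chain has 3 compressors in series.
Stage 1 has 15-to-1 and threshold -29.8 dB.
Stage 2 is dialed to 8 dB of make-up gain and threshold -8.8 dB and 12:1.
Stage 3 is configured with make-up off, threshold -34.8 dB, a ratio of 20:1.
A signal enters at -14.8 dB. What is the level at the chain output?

Stage 1: 15 dB above -29.8 dB, reduced 15:1 to 1 dB above → -28.8 dB.
Stage 2: -28.8 dB is at or below the -8.8 dB threshold — no compression; make-up brings it to -20.8 dB.
Stage 3: -20.8 dB is 14 dB over -34.8 dB; at 20:1 that becomes 0.7 dB over, giving -34.1 dB.

-34.1 dB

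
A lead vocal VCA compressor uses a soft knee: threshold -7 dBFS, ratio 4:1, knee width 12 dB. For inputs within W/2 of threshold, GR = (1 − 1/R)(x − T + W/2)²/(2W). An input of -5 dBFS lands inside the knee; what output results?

-7 dBFS

x − T + W/2 = -5 − (-7) + 6 = 8.
GR = (1 − 1/4) × 8² / 24 = 0.75 × 64 / 24 = 2 dB.
Output = -5 − 2 = -7 dBFS.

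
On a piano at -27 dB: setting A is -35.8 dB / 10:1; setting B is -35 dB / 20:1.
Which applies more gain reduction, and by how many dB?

A: 8.8 dB over, compressed to 0.88 dB over, so 7.92 dB of GR.
B: 8 dB over, compressed to 0.4 dB over, so 7.6 dB of GR.
A applies 0.32 dB more gain reduction.

A, by 0.32 dB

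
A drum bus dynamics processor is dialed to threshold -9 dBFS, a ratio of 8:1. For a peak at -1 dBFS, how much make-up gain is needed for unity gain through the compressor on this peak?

Without make-up, output = threshold + overshoot/8 = -9 + 1 = -8 dBFS.
Gap to target: 7 dB.

7 dB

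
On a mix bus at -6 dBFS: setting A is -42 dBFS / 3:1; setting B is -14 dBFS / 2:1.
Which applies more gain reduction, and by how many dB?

A, by 20 dB

A: overshoot 36 dB → output overshoot 12 dB → GR 24 dB.
B: overshoot 8 dB → output overshoot 4 dB → GR 4 dB.
Difference: 20 dB in favour of A.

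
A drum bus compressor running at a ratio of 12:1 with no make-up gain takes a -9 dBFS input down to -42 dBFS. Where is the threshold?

-45 dBFS

Gain reduction = -9 − (-42) = 33 dB; output overshoot = GR / (R − 1) = 33 / 11 = 3 dB.
Threshold = output − output overshoot = -42 − 3 = -45 dBFS.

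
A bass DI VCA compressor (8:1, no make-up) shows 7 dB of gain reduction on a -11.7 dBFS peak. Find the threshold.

Gain reduction = -11.7 − (-18.7) = 7 dB; output overshoot = GR / (R − 1) = 7 / 7 = 1 dB.
Threshold = output − output overshoot = -18.7 − 1 = -19.7 dBFS.

-19.7 dBFS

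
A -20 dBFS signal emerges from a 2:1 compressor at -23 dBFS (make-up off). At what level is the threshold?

Let T be the threshold. Output overshoot = (input overshoot)/R, so -23 − T = (-20 − T)/2.
2·(-23 − T) = -20 − T → 1·T = -46 − (-20) = -26.
T = -26/1 = -26 dBFS.

-26 dBFS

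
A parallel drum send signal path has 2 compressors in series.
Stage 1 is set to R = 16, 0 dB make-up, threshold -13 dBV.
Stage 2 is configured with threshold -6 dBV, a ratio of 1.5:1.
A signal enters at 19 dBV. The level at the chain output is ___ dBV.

-11 dBV

Stage 1: 19 dBV is 32 dB over -13 dBV; at 16:1 that becomes 2 dB over, giving -11 dBV.
Stage 2: -11 dBV is at or below the -6 dBV threshold — no compression; output -11 dBV.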